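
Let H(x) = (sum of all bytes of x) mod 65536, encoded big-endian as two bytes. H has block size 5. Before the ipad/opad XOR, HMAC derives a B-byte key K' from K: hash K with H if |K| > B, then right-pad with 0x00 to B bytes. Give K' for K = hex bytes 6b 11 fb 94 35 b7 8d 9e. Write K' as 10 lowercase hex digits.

0422000000

|K| = 8 > B = 5, so first hash the key.
H(K): sum = 107+17+251+148+53+183+141+158 = 1058 → 04 22.
Zero-pad H(K) = 04 22 to 5 bytes: K' = 04 22 00 00 00.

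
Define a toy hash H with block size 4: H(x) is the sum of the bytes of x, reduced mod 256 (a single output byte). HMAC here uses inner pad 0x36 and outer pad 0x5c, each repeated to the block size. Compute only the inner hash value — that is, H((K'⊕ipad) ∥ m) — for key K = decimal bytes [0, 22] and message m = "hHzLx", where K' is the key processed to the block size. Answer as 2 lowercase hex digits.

b0

Key decimal bytes [0, 22] = 00 16 is 2 bytes ≤ B = 4; zero-pad to 4 bytes: K' = 00 16 00 00.
K' ⊕ ipad = 36 20 36 36.
Inner input = 36 20 36 36 ∥ 68 48 7a 4c 78.
Inner hash: sum = 54+32+54+54+104+72+122+76+120 = 688; mod 256 = 176 → b0.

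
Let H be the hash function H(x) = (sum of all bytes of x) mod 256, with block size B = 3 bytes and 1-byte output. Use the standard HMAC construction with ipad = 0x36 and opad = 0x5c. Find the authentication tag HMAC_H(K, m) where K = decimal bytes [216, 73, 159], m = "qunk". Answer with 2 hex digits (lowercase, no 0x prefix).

Key decimal bytes [216, 73, 159] = d8 49 9f is exactly B = 3 bytes: K' = d8 49 9f.
K' ⊕ ipad = ee 7f a9.  K' ⊕ opad = 84 15 c3.
Inner input = (K'⊕ipad) ∥ m = ee 7f a9 ∥ 71 75 6e 6b.
Inner hash: sum = 238+127+169+113+117+110+107 = 981; mod 256 = 213 → d5.
Outer input = (K'⊕opad) ∥ inner = 84 15 c3 ∥ d5.
Outer hash (tag): sum = 132+21+195+213 = 561; mod 256 = 49 → 31.

31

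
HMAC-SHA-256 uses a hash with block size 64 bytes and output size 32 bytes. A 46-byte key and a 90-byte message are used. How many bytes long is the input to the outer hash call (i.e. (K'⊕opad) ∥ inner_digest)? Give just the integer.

96

Key is 46 ≤ 64 bytes, zero-padded: |K'| = 64.
Outer input = (K'⊕opad) ∥ H(inner) → 64 + 32 = 96 bytes.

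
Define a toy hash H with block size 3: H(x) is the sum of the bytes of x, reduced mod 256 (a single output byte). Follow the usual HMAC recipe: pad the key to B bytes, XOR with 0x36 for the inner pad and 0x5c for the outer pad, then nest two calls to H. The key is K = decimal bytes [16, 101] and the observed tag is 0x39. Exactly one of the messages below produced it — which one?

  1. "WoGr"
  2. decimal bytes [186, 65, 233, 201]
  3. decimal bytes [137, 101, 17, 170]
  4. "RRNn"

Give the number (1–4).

Key decimal bytes [16, 101] = 10 65 is 2 bytes ≤ B = 3; zero-pad to 3 bytes: K' = 10 65 00.
K' ⊕ ipad = 26 53 36; K' ⊕ opad = 4c 39 5c.
m1: inner = H(26 53 36 57 6f 47 72) = 2e; tag = H(4c 39 5c 2e) = 0f
m2: inner = H(26 53 36 ba 41 e9 c9) = 5c; tag = H(4c 39 5c 5c) = 3d
m3: inner = H(26 53 36 89 65 11 aa) = 58; tag = H(4c 39 5c 58) = 39 ← matches
m4: inner = H(26 53 36 52 52 4e 6e) = 0f; tag = H(4c 39 5c 0f) = f0

3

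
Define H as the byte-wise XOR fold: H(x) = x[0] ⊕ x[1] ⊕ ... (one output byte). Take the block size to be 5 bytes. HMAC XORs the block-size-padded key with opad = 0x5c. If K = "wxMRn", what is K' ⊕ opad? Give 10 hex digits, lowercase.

2b24110e32

Key "wxMRn" = 77 78 4d 52 6e is exactly B = 5 bytes: K' = 77 78 4d 52 6e.
XOR each byte with 0x5c: 77⊕5c=2b, 78⊕5c=24, 4d⊕5c=11, 52⊕5c=0e, 6e⊕5c=32.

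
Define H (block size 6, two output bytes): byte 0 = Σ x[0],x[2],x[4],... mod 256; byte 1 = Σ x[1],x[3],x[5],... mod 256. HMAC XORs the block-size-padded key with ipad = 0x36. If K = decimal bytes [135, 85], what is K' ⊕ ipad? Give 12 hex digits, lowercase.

b16336363636

Key decimal bytes [135, 85] = 87 55 is 2 bytes ≤ B = 6; zero-pad to 6 bytes: K' = 87 55 00 00 00 00.
XOR each byte with 0x36: 87⊕36=b1, 55⊕36=63, 00⊕36=36, 00⊕36=36, 00⊕36=36, 00⊕36=36.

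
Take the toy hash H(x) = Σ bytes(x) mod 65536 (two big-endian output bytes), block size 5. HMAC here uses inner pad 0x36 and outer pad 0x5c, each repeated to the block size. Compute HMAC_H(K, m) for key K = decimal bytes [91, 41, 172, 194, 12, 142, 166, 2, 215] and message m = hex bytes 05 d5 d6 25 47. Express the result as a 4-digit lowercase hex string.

Key decimal bytes [91, 41, 172, 194, 12, 142, 166, 2, 215] = 5b 29 ac c2 0c 8e a6 02 d7 is 9 bytes > B = 5, so hash it first: H(key) = 04 0b, then zero-pad to 5 bytes: K' = 04 0b 00 00 00.
K' ⊕ ipad = 32 3d 36 36 36.  K' ⊕ opad = 58 57 5c 5c 5c.
Inner input = (K'⊕ipad) ∥ m = 32 3d 36 36 36 ∥ 05 d5 d6 25 47.
Inner hash: sum = 50+61+54+54+54+5+213+214+37+71 = 813 → 03 2d.
Outer input = (K'⊕opad) ∥ inner = 58 57 5c 5c 5c ∥ 03 2d.
Outer hash (tag): sum = 88+87+92+92+92+3+45 = 499 → 01 f3.

01f3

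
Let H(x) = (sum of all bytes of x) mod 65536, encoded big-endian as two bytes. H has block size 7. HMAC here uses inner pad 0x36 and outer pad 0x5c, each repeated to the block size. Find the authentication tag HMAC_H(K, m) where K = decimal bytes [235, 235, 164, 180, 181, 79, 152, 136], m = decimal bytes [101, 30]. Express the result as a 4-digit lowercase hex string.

025d

Key decimal bytes [235, 235, 164, 180, 181, 79, 152, 136] = eb eb a4 b4 b5 4f 98 88 is 8 bytes > B = 7, so hash it first: H(key) = 05 52, then zero-pad to 7 bytes: K' = 05 52 00 00 00 00 00.
K' ⊕ ipad = 33 64 36 36 36 36 36.  K' ⊕ opad = 59 0e 5c 5c 5c 5c 5c.
Inner input = (K'⊕ipad) ∥ m = 33 64 36 36 36 36 36 ∥ 65 1e.
Inner hash: sum = 51+100+54+54+54+54+54+101+30 = 552 → 02 28.
Outer input = (K'⊕opad) ∥ inner = 59 0e 5c 5c 5c 5c 5c ∥ 02 28.
Outer hash (tag): sum = 89+14+92+92+92+92+92+2+40 = 605 → 02 5d.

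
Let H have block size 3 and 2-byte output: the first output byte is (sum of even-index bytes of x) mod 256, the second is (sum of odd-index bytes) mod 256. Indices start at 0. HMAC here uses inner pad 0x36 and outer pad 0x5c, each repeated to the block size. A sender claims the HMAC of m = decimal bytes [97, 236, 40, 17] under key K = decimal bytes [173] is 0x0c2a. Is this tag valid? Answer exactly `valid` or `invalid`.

valid

Key decimal bytes [173] = ad is 1 byte ≤ B = 3; zero-pad to 3 bytes: K' = ad 00 00.
K' ⊕ ipad = 9b 36 36; K' ⊕ opad = f1 5c 5c.
Inner hash: even-index sum = 462 mod 256 = 206; odd-index sum = 191 mod 256 = 191 → ce bf.
Outer hash (recomputed tag): even-index sum = 524 mod 256 = 12; odd-index sum = 298 mod 256 = 42 → 0c 2a.
Recomputed tag = 0c2a; claimed = 0c2a → match.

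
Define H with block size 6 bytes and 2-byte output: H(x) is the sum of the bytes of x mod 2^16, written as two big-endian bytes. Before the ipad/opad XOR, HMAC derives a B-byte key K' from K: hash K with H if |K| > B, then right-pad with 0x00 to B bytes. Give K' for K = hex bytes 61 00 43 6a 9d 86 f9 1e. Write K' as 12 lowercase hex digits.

|K| = 8 > B = 6, so first hash the key.
H(K): sum = 97+0+67+106+157+134+249+30 = 840 → 03 48.
Zero-pad H(K) = 03 48 to 6 bytes: K' = 03 48 00 00 00 00.

034800000000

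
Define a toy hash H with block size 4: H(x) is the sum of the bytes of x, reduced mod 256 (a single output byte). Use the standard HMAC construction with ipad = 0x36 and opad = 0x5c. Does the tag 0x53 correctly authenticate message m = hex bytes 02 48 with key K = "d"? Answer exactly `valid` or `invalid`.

Key "d" = 64 is 1 byte ≤ B = 4; zero-pad to 4 bytes: K' = 64 00 00 00.
K' ⊕ ipad = 52 36 36 36; K' ⊕ opad = 38 5c 5c 5c.
Inner hash: sum = 82+54+54+54+2+72 = 318; mod 256 = 62 → 3e.
Outer hash (recomputed tag): sum = 56+92+92+92+62 = 394; mod 256 = 138 → 8a.
Recomputed tag = 8a; claimed = 53 → mismatch.

invalid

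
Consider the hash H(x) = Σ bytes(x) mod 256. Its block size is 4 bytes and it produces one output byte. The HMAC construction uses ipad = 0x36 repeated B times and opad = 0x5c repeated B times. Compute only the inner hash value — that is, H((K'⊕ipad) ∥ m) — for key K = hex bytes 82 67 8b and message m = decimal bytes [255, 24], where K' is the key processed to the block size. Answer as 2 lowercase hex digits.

0f

Key hex bytes 82 67 8b is 3 bytes ≤ B = 4; zero-pad to 4 bytes: K' = 82 67 8b 00.
K' ⊕ ipad = b4 51 bd 36.
Inner input = b4 51 bd 36 ∥ ff 18.
Inner hash: sum = 180+81+189+54+255+24 = 783; mod 256 = 15 → 0f.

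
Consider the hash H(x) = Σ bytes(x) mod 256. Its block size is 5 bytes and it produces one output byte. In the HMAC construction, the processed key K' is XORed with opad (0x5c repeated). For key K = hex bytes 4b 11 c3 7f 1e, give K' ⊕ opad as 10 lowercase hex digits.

Key hex bytes 4b 11 c3 7f 1e is exactly B = 5 bytes: K' = 4b 11 c3 7f 1e.
XOR each byte with 0x5c: 4b⊕5c=17, 11⊕5c=4d, c3⊕5c=9f, 7f⊕5c=23, 1e⊕5c=42.

174d9f2342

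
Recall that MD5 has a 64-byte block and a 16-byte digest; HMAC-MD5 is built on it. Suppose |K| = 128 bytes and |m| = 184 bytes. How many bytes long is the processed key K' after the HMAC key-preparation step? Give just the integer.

64

Key is 128 > 64 bytes, so it is hashed to 16 bytes then zero-padded to 64: |K'| = 64.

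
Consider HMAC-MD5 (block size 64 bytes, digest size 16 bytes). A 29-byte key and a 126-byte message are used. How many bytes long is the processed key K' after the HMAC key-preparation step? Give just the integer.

64

Key is 29 ≤ 64 bytes, zero-padded: |K'| = 64.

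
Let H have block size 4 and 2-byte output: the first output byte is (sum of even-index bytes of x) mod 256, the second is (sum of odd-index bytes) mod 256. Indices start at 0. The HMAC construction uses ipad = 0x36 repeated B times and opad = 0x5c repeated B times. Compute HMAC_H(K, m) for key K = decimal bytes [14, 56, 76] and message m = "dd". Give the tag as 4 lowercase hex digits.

Key decimal bytes [14, 56, 76] = 0e 38 4c is 3 bytes ≤ B = 4; zero-pad to 4 bytes: K' = 0e 38 4c 00.
K' ⊕ ipad = 38 0e 7a 36.  K' ⊕ opad = 52 64 10 5c.
Inner input = (K'⊕ipad) ∥ m = 38 0e 7a 36 ∥ 64 64.
Inner hash: even-index sum = 278 mod 256 = 22; odd-index sum = 168 mod 256 = 168 → 16 a8.
Outer input = (K'⊕opad) ∥ inner = 52 64 10 5c ∥ 16 a8.
Outer hash (tag): even-index sum = 120 mod 256 = 120; odd-index sum = 360 mod 256 = 104 → 78 68.

7868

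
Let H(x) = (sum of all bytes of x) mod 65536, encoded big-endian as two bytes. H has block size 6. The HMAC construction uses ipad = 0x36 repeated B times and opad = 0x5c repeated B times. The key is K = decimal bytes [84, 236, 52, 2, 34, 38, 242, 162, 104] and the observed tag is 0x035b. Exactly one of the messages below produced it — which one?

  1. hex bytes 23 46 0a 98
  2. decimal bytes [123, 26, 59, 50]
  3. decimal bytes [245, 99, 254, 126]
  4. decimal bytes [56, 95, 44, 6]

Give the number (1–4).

Key decimal bytes [84, 236, 52, 2, 34, 38, 242, 162, 104] = 54 ec 34 02 22 26 f2 a2 68 is 9 bytes > B = 6, so hash it first: H(key) = 03 ba, then zero-pad to 6 bytes: K' = 03 ba 00 00 00 00.
K' ⊕ ipad = 35 8c 36 36 36 36; K' ⊕ opad = 5f e6 5c 5c 5c 5c.
m1: inner = H(35 8c 36 36 36 36 23 46 0a 98) = 02 a4; tag = H(5f e6 5c 5c 5c 5c 02 a4) = 035b ← matches
m2: inner = H(35 8c 36 36 36 36 7b 1a 3b 32) = 02 9b; tag = H(5f e6 5c 5c 5c 5c 02 9b) = 0352
m3: inner = H(35 8c 36 36 36 36 f5 63 fe 7e) = 04 6d; tag = H(5f e6 5c 5c 5c 5c 04 6d) = 0326
m4: inner = H(35 8c 36 36 36 36 38 5f 2c 06) = 02 62; tag = H(5f e6 5c 5c 5c 5c 02 62) = 0319

1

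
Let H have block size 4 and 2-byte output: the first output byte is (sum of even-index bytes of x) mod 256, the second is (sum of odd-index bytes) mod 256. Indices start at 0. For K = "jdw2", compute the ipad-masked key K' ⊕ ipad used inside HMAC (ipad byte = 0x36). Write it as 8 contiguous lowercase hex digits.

5c524104

Key "jdw2" = 6a 64 77 32 is exactly B = 4 bytes: K' = 6a 64 77 32.
XOR each byte with 0x36: 6a⊕36=5c, 64⊕36=52, 77⊕36=41, 32⊕36=04.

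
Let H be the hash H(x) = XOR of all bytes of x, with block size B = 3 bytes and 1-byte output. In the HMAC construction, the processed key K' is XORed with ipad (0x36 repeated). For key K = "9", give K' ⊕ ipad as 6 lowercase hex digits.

0f3636

Key "9" = 39 is 1 byte ≤ B = 3; zero-pad to 3 bytes: K' = 39 00 00.
XOR each byte with 0x36: 39⊕36=0f, 00⊕36=36, 00⊕36=36.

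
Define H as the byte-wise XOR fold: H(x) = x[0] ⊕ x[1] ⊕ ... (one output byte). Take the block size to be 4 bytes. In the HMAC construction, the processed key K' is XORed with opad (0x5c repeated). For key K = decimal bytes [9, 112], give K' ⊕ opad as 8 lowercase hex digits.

Key decimal bytes [9, 112] = 09 70 is 2 bytes ≤ B = 4; zero-pad to 4 bytes: K' = 09 70 00 00.
XOR each byte with 0x5c: 09⊕5c=55, 70⊕5c=2c, 00⊕5c=5c, 00⊕5c=5c.

552c5c5c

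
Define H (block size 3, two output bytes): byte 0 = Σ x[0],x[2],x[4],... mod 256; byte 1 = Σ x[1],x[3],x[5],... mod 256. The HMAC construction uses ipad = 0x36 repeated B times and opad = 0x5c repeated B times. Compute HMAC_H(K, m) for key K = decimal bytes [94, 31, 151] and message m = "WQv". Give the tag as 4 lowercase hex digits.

c39d

Key decimal bytes [94, 31, 151] = 5e 1f 97 is exactly B = 3 bytes: K' = 5e 1f 97.
K' ⊕ ipad = 68 29 a1.  K' ⊕ opad = 02 43 cb.
Inner input = (K'⊕ipad) ∥ m = 68 29 a1 ∥ 57 51 76.
Inner hash: even-index sum = 346 mod 256 = 90; odd-index sum = 246 mod 256 = 246 → 5a f6.
Outer input = (K'⊕opad) ∥ inner = 02 43 cb ∥ 5a f6.
Outer hash (tag): even-index sum = 451 mod 256 = 195; odd-index sum = 157 mod 256 = 157 → c3 9d.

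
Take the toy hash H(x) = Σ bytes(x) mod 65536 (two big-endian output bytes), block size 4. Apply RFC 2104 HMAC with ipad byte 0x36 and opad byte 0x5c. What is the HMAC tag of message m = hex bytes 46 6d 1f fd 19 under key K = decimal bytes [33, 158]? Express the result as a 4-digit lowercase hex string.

020d

Key decimal bytes [33, 158] = 21 9e is 2 bytes ≤ B = 4; zero-pad to 4 bytes: K' = 21 9e 00 00.
K' ⊕ ipad = 17 a8 36 36.  K' ⊕ opad = 7d c2 5c 5c.
Inner input = (K'⊕ipad) ∥ m = 17 a8 36 36 ∥ 46 6d 1f fd 19.
Inner hash: sum = 23+168+54+54+70+109+31+253+25 = 787 → 03 13.
Outer input = (K'⊕opad) ∥ inner = 7d c2 5c 5c ∥ 03 13.
Outer hash (tag): sum = 125+194+92+92+3+19 = 525 → 02 0d.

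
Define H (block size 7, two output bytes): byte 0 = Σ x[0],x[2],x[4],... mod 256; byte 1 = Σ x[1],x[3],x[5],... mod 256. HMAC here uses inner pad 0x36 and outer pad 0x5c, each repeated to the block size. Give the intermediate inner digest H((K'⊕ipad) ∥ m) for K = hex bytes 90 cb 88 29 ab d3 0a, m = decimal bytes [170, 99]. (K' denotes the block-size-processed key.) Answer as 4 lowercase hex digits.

Key hex bytes 90 cb 88 29 ab d3 0a is exactly B = 7 bytes: K' = 90 cb 88 29 ab d3 0a.
K' ⊕ ipad = a6 fd be 1f 9d e5 3c.
Inner input = a6 fd be 1f 9d e5 3c ∥ aa 63.
Inner hash: even-index sum = 672 mod 256 = 160; odd-index sum = 683 mod 256 = 171 → a0 ab.

a0ab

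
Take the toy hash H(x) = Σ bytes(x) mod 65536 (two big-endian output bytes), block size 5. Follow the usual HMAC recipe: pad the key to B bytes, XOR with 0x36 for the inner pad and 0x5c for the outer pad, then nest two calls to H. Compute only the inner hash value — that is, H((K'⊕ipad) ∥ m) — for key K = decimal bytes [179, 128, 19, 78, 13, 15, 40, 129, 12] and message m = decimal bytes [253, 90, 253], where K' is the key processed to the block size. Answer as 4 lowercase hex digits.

Key decimal bytes [179, 128, 19, 78, 13, 15, 40, 129, 12] = b3 80 13 4e 0d 0f 28 81 0c is 9 bytes > B = 5, so hash it first: H(key) = 02 65, then zero-pad to 5 bytes: K' = 02 65 00 00 00.
K' ⊕ ipad = 34 53 36 36 36.
Inner input = 34 53 36 36 36 ∥ fd 5a fd.
Inner hash: sum = 52+83+54+54+54+253+90+253 = 893 → 03 7d.

037d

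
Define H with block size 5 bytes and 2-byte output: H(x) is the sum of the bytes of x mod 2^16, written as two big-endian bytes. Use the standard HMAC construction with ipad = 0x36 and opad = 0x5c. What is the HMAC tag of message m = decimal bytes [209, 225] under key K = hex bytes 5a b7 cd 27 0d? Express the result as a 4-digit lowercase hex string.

0337

Key hex bytes 5a b7 cd 27 0d is exactly B = 5 bytes: K' = 5a b7 cd 27 0d.
K' ⊕ ipad = 6c 81 fb 11 3b.  K' ⊕ opad = 06 eb 91 7b 51.
Inner input = (K'⊕ipad) ∥ m = 6c 81 fb 11 3b ∥ d1 e1.
Inner hash: sum = 108+129+251+17+59+209+225 = 998 → 03 e6.
Outer input = (K'⊕opad) ∥ inner = 06 eb 91 7b 51 ∥ 03 e6.
Outer hash (tag): sum = 6+235+145+123+81+3+230 = 823 → 03 37.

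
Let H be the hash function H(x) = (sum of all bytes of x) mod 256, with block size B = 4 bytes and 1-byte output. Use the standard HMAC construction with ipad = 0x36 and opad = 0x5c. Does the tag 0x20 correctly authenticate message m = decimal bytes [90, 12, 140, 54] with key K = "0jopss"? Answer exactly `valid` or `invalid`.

Key "0jopss" = 30 6a 6f 70 73 73 is 6 bytes > B = 4, so hash it first: H(key) = 5f, then zero-pad to 4 bytes: K' = 5f 00 00 00.
K' ⊕ ipad = 69 36 36 36; K' ⊕ opad = 03 5c 5c 5c.
Inner hash: sum = 105+54+54+54+90+12+140+54 = 563; mod 256 = 51 → 33.
Outer hash (recomputed tag): sum = 3+92+92+92+51 = 330; mod 256 = 74 → 4a.
Recomputed tag = 4a; claimed = 20 → mismatch.

invalid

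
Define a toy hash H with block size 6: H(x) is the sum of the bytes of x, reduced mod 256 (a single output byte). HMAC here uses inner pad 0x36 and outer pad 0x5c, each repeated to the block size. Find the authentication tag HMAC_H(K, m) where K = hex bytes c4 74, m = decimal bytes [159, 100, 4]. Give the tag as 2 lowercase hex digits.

43

Key hex bytes c4 74 is 2 bytes ≤ B = 6; zero-pad to 6 bytes: K' = c4 74 00 00 00 00.
K' ⊕ ipad = f2 42 36 36 36 36.  K' ⊕ opad = 98 28 5c 5c 5c 5c.
Inner input = (K'⊕ipad) ∥ m = f2 42 36 36 36 36 ∥ 9f 64 04.
Inner hash: sum = 242+66+54+54+54+54+159+100+4 = 787; mod 256 = 19 → 13.
Outer input = (K'⊕opad) ∥ inner = 98 28 5c 5c 5c 5c ∥ 13.
Outer hash (tag): sum = 152+40+92+92+92+92+19 = 579; mod 256 = 67 → 43.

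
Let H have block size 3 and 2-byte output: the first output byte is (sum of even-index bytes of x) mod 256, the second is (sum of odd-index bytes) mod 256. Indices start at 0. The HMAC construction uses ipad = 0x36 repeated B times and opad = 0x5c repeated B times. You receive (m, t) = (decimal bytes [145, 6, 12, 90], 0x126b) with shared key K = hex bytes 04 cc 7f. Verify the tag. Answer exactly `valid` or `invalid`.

valid

Key hex bytes 04 cc 7f is exactly B = 3 bytes: K' = 04 cc 7f.
K' ⊕ ipad = 32 fa 49; K' ⊕ opad = 58 90 23.
Inner hash: even-index sum = 219 mod 256 = 219; odd-index sum = 407 mod 256 = 151 → db 97.
Outer hash (recomputed tag): even-index sum = 274 mod 256 = 18; odd-index sum = 363 mod 256 = 107 → 12 6b.
Recomputed tag = 126b; claimed = 126b → match.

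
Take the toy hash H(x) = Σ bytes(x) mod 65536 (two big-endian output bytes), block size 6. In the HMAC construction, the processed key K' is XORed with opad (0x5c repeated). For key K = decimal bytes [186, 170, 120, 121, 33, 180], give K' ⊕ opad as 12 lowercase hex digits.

Key decimal bytes [186, 170, 120, 121, 33, 180] = ba aa 78 79 21 b4 is exactly B = 6 bytes: K' = ba aa 78 79 21 b4.
XOR each byte with 0x5c: ba⊕5c=e6, aa⊕5c=f6, 78⊕5c=24, 79⊕5c=25, 21⊕5c=7d, b4⊕5c=e8.

e6f624257de8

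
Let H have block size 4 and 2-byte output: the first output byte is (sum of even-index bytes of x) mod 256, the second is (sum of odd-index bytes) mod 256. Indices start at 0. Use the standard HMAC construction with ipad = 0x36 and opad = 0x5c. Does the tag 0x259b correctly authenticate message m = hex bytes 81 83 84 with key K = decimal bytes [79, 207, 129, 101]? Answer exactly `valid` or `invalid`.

Key decimal bytes [79, 207, 129, 101] = 4f cf 81 65 is exactly B = 4 bytes: K' = 4f cf 81 65.
K' ⊕ ipad = 79 f9 b7 53; K' ⊕ opad = 13 93 dd 39.
Inner hash: even-index sum = 565 mod 256 = 53; odd-index sum = 463 mod 256 = 207 → 35 cf.
Outer hash (recomputed tag): even-index sum = 293 mod 256 = 37; odd-index sum = 411 mod 256 = 155 → 25 9b.
Recomputed tag = 259b; claimed = 259b → match.

valid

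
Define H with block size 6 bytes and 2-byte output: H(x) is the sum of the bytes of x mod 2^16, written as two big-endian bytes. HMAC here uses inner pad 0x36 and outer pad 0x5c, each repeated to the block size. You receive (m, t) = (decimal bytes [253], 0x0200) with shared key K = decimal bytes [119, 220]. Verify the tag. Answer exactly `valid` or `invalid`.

invalid

Key decimal bytes [119, 220] = 77 dc is 2 bytes ≤ B = 6; zero-pad to 6 bytes: K' = 77 dc 00 00 00 00.
K' ⊕ ipad = 41 ea 36 36 36 36; K' ⊕ opad = 2b 80 5c 5c 5c 5c.
Inner hash: sum = 65+234+54+54+54+54+253 = 768 → 03 00.
Outer hash (recomputed tag): sum = 43+128+92+92+92+92+3+0 = 542 → 02 1e.
Recomputed tag = 021e; claimed = 0200 → mismatch.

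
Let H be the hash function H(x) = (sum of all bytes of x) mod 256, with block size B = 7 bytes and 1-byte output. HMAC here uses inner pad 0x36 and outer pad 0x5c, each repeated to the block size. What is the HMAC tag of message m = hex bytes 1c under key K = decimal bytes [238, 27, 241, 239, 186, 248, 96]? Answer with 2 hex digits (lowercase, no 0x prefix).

Key decimal bytes [238, 27, 241, 239, 186, 248, 96] = ee 1b f1 ef ba f8 60 is exactly B = 7 bytes: K' = ee 1b f1 ef ba f8 60.
K' ⊕ ipad = d8 2d c7 d9 8c ce 56.  K' ⊕ opad = b2 47 ad b3 e6 a4 3c.
Inner input = (K'⊕ipad) ∥ m = d8 2d c7 d9 8c ce 56 ∥ 1c.
Inner hash: sum = 216+45+199+217+140+206+86+28 = 1137; mod 256 = 113 → 71.
Outer input = (K'⊕opad) ∥ inner = b2 47 ad b3 e6 a4 3c ∥ 71.
Outer hash (tag): sum = 178+71+173+179+230+164+60+113 = 1168; mod 256 = 144 → 90.

90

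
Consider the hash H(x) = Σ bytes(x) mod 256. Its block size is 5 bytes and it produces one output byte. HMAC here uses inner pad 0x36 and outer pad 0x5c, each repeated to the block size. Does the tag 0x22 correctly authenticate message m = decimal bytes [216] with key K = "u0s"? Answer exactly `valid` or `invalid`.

Key "u0s" = 75 30 73 is 3 bytes ≤ B = 5; zero-pad to 5 bytes: K' = 75 30 73 00 00.
K' ⊕ ipad = 43 06 45 36 36; K' ⊕ opad = 29 6c 2f 5c 5c.
Inner hash: sum = 67+6+69+54+54+216 = 466; mod 256 = 210 → d2.
Outer hash (recomputed tag): sum = 41+108+47+92+92+210 = 590; mod 256 = 78 → 4e.
Recomputed tag = 4e; claimed = 22 → mismatch.

invalid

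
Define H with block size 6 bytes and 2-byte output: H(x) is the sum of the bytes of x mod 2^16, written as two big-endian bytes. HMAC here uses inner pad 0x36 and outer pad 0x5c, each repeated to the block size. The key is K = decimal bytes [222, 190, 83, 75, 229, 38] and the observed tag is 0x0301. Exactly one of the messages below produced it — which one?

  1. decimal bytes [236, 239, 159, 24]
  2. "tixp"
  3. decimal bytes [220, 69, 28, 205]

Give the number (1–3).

Key decimal bytes [222, 190, 83, 75, 229, 38] = de be 53 4b e5 26 is exactly B = 6 bytes: K' = de be 53 4b e5 26.
K' ⊕ ipad = e8 88 65 7d d3 10; K' ⊕ opad = 82 e2 0f 17 b9 7a.
m1: inner = H(e8 88 65 7d d3 10 ec ef 9f 18) = 05 c7; tag = H(82 e2 0f 17 b9 7a 05 c7) = 0389
m2: inner = H(e8 88 65 7d d3 10 74 69 78 70) = 04 fa; tag = H(82 e2 0f 17 b9 7a 04 fa) = 03bb
m3: inner = H(e8 88 65 7d d3 10 dc 45 1c cd) = 05 3f; tag = H(82 e2 0f 17 b9 7a 05 3f) = 0301 ← matches

3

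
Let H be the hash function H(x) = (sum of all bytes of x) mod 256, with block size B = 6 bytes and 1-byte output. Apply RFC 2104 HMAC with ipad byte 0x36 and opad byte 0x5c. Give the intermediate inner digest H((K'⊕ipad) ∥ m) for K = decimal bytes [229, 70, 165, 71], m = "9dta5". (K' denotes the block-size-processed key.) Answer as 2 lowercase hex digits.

5a

Key decimal bytes [229, 70, 165, 71] = e5 46 a5 47 is 4 bytes ≤ B = 6; zero-pad to 6 bytes: K' = e5 46 a5 47 00 00.
K' ⊕ ipad = d3 70 93 71 36 36.
Inner input = d3 70 93 71 36 36 ∥ 39 64 74 61 35.
Inner hash: sum = 211+112+147+113+54+54+57+100+116+97+53 = 1114; mod 256 = 90 → 5a.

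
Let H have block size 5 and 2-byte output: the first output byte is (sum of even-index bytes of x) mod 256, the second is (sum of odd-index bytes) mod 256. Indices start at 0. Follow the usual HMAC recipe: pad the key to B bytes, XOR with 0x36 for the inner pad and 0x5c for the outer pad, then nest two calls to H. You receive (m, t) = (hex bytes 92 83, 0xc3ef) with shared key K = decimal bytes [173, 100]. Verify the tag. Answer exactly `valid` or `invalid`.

Key decimal bytes [173, 100] = ad 64 is 2 bytes ≤ B = 5; zero-pad to 5 bytes: K' = ad 64 00 00 00.
K' ⊕ ipad = 9b 52 36 36 36; K' ⊕ opad = f1 38 5c 5c 5c.
Inner hash: even-index sum = 394 mod 256 = 138; odd-index sum = 282 mod 256 = 26 → 8a 1a.
Outer hash (recomputed tag): even-index sum = 451 mod 256 = 195; odd-index sum = 286 mod 256 = 30 → c3 1e.
Recomputed tag = c31e; claimed = c3ef → mismatch.

invalid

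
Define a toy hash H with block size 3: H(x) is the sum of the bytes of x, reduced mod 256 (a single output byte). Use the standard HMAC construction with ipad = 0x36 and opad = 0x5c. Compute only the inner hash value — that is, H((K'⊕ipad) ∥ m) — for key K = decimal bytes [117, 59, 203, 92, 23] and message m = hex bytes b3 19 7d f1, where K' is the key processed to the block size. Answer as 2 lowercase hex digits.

7e

Key decimal bytes [117, 59, 203, 92, 23] = 75 3b cb 5c 17 is 5 bytes > B = 3, so hash it first: H(key) = ee, then zero-pad to 3 bytes: K' = ee 00 00.
K' ⊕ ipad = d8 36 36.
Inner input = d8 36 36 ∥ b3 19 7d f1.
Inner hash: sum = 216+54+54+179+25+125+241 = 894; mod 256 = 126 → 7e.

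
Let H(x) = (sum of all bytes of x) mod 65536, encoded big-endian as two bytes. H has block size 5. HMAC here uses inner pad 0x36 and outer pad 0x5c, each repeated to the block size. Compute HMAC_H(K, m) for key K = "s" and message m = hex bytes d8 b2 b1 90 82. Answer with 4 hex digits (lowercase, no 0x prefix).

Key "s" = 73 is 1 byte ≤ B = 5; zero-pad to 5 bytes: K' = 73 00 00 00 00.
K' ⊕ ipad = 45 36 36 36 36.  K' ⊕ opad = 2f 5c 5c 5c 5c.
Inner input = (K'⊕ipad) ∥ m = 45 36 36 36 36 ∥ d8 b2 b1 90 82.
Inner hash: sum = 69+54+54+54+54+216+178+177+144+130 = 1130 → 04 6a.
Outer input = (K'⊕opad) ∥ inner = 2f 5c 5c 5c 5c ∥ 04 6a.
Outer hash (tag): sum = 47+92+92+92+92+4+106 = 525 → 02 0d.

020d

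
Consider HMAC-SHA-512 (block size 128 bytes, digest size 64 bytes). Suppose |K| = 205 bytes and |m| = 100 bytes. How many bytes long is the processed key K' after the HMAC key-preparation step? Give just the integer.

Key is 205 > 128 bytes, so it is hashed to 64 bytes then zero-padded to 128: |K'| = 128.

128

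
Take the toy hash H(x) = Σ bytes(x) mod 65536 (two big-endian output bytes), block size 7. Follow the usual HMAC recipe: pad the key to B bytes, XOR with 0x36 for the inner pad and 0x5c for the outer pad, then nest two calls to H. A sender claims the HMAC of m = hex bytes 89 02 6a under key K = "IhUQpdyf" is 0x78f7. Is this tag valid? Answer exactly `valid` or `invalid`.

Key "IhUQpdyf" = 49 68 55 51 70 64 79 66 is 8 bytes > B = 7, so hash it first: H(key) = 03 0a, then zero-pad to 7 bytes: K' = 03 0a 00 00 00 00 00.
K' ⊕ ipad = 35 3c 36 36 36 36 36; K' ⊕ opad = 5f 56 5c 5c 5c 5c 5c.
Inner hash: sum = 53+60+54+54+54+54+54+137+2+106 = 628 → 02 74.
Outer hash (recomputed tag): sum = 95+86+92+92+92+92+92+2+116 = 759 → 02 f7.
Recomputed tag = 02f7; claimed = 78f7 → mismatch.

invalid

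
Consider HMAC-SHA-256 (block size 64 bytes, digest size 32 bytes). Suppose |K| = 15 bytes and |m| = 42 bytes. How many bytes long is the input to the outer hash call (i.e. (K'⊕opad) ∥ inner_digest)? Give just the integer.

96

Key is 15 ≤ 64 bytes, zero-padded: |K'| = 64.
Outer input = (K'⊕opad) ∥ H(inner) → 64 + 32 = 96 bytes.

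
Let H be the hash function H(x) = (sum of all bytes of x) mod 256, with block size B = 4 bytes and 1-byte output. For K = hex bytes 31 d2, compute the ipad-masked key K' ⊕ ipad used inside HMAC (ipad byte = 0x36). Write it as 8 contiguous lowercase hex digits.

07e43636

Key hex bytes 31 d2 is 2 bytes ≤ B = 4; zero-pad to 4 bytes: K' = 31 d2 00 00.
XOR each byte with 0x36: 31⊕36=07, d2⊕36=e4, 00⊕36=36, 00⊕36=36.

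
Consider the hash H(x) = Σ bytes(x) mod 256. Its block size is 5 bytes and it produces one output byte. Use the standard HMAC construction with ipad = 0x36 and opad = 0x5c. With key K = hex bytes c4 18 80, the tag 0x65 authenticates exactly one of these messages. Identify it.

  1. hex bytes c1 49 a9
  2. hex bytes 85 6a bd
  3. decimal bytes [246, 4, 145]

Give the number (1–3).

Key hex bytes c4 18 80 is 3 bytes ≤ B = 5; zero-pad to 5 bytes: K' = c4 18 80 00 00.
K' ⊕ ipad = f2 2e b6 36 36; K' ⊕ opad = 98 44 dc 5c 5c.
m1: inner = H(f2 2e b6 36 36 c1 49 a9) = f5; tag = H(98 44 dc 5c 5c f5) = 65 ← matches
m2: inner = H(f2 2e b6 36 36 85 6a bd) = ee; tag = H(98 44 dc 5c 5c ee) = 5e
m3: inner = H(f2 2e b6 36 36 f6 04 91) = cd; tag = H(98 44 dc 5c 5c cd) = 3d

1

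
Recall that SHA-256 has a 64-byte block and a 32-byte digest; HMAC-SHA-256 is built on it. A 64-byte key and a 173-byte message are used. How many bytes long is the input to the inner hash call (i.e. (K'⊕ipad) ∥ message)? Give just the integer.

237

Key is 64 ≤ 64 bytes, zero-padded: |K'| = 64.
Inner input = (K'⊕ipad) ∥ m → 64 + 173 = 237 bytes.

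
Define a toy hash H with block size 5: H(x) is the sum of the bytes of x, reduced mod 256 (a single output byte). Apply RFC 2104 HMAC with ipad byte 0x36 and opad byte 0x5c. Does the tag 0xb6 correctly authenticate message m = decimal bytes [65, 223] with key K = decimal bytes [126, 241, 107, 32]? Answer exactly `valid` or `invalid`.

Key decimal bytes [126, 241, 107, 32] = 7e f1 6b 20 is 4 bytes ≤ B = 5; zero-pad to 5 bytes: K' = 7e f1 6b 20 00.
K' ⊕ ipad = 48 c7 5d 16 36; K' ⊕ opad = 22 ad 37 7c 5c.
Inner hash: sum = 72+199+93+22+54+65+223 = 728; mod 256 = 216 → d8.
Outer hash (recomputed tag): sum = 34+173+55+124+92+216 = 694; mod 256 = 182 → b6.
Recomputed tag = b6; claimed = b6 → match.

valid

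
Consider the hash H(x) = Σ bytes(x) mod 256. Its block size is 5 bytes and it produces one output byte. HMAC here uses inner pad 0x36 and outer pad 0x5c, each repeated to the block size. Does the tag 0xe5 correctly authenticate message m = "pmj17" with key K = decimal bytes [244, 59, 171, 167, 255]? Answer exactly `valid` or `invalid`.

invalid

Key decimal bytes [244, 59, 171, 167, 255] = f4 3b ab a7 ff is exactly B = 5 bytes: K' = f4 3b ab a7 ff.
K' ⊕ ipad = c2 0d 9d 91 c9; K' ⊕ opad = a8 67 f7 fb a3.
Inner hash: sum = 194+13+157+145+201+112+109+106+49+55 = 1141; mod 256 = 117 → 75.
Outer hash (recomputed tag): sum = 168+103+247+251+163+117 = 1049; mod 256 = 25 → 19.
Recomputed tag = 19; claimed = e5 → mismatch.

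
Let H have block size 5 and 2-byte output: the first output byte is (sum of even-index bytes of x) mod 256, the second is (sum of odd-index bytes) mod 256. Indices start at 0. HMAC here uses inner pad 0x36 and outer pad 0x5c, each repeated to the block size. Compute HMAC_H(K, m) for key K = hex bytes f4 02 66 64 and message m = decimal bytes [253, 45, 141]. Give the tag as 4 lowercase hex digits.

4e0b

Key hex bytes f4 02 66 64 is 4 bytes ≤ B = 5; zero-pad to 5 bytes: K' = f4 02 66 64 00.
K' ⊕ ipad = c2 34 50 52 36.  K' ⊕ opad = a8 5e 3a 38 5c.
Inner input = (K'⊕ipad) ∥ m = c2 34 50 52 36 ∥ fd 2d 8d.
Inner hash: even-index sum = 373 mod 256 = 117; odd-index sum = 528 mod 256 = 16 → 75 10.
Outer input = (K'⊕opad) ∥ inner = a8 5e 3a 38 5c ∥ 75 10.
Outer hash (tag): even-index sum = 334 mod 256 = 78; odd-index sum = 267 mod 256 = 11 → 4e 0b.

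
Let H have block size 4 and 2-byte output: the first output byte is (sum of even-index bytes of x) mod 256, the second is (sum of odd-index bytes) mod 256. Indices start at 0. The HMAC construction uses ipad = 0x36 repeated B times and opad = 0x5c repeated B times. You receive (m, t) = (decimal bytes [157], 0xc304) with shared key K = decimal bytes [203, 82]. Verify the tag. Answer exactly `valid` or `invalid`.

valid

Key decimal bytes [203, 82] = cb 52 is 2 bytes ≤ B = 4; zero-pad to 4 bytes: K' = cb 52 00 00.
K' ⊕ ipad = fd 64 36 36; K' ⊕ opad = 97 0e 5c 5c.
Inner hash: even-index sum = 464 mod 256 = 208; odd-index sum = 154 mod 256 = 154 → d0 9a.
Outer hash (recomputed tag): even-index sum = 451 mod 256 = 195; odd-index sum = 260 mod 256 = 4 → c3 04.
Recomputed tag = c304; claimed = c304 → match.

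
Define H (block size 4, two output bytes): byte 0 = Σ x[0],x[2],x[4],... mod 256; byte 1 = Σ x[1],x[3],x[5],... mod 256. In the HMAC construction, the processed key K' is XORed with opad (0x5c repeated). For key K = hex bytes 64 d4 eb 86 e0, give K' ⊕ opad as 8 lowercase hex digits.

73065c5c

Key hex bytes 64 d4 eb 86 e0 is 5 bytes > B = 4, so hash it first: H(key) = 2f 5a, then zero-pad to 4 bytes: K' = 2f 5a 00 00.
XOR each byte with 0x5c: 2f⊕5c=73, 5a⊕5c=06, 00⊕5c=5c, 00⊕5c=5c.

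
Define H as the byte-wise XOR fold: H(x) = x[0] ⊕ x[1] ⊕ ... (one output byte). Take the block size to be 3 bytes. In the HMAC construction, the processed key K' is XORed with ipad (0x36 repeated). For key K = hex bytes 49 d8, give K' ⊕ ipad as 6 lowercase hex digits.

7fee36

Key hex bytes 49 d8 is 2 bytes ≤ B = 3; zero-pad to 3 bytes: K' = 49 d8 00.
XOR each byte with 0x36: 49⊕36=7f, d8⊕36=ee, 00⊕36=36.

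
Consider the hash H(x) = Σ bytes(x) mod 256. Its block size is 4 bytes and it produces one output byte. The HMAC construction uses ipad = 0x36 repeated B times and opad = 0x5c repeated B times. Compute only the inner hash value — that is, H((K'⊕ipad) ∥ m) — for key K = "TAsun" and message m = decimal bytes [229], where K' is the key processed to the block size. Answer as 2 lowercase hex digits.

64

Key "TAsun" = 54 41 73 75 6e is 5 bytes > B = 4, so hash it first: H(key) = eb, then zero-pad to 4 bytes: K' = eb 00 00 00.
K' ⊕ ipad = dd 36 36 36.
Inner input = dd 36 36 36 ∥ e5.
Inner hash: sum = 221+54+54+54+229 = 612; mod 256 = 100 → 64.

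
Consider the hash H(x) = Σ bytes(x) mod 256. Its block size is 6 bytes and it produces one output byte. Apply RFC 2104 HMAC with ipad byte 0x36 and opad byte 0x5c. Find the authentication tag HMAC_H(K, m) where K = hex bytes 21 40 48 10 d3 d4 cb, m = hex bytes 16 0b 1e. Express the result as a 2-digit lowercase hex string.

Key hex bytes 21 40 48 10 d3 d4 cb is 7 bytes > B = 6, so hash it first: H(key) = 2b, then zero-pad to 6 bytes: K' = 2b 00 00 00 00 00.
K' ⊕ ipad = 1d 36 36 36 36 36.  K' ⊕ opad = 77 5c 5c 5c 5c 5c.
Inner input = (K'⊕ipad) ∥ m = 1d 36 36 36 36 36 ∥ 16 0b 1e.
Inner hash: sum = 29+54+54+54+54+54+22+11+30 = 362; mod 256 = 106 → 6a.
Outer input = (K'⊕opad) ∥ inner = 77 5c 5c 5c 5c 5c ∥ 6a.
Outer hash (tag): sum = 119+92+92+92+92+92+106 = 685; mod 256 = 173 → ad.

ad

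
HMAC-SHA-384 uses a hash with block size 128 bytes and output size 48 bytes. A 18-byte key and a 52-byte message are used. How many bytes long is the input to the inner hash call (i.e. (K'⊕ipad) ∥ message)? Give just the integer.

Key is 18 ≤ 128 bytes, zero-padded: |K'| = 128.
Inner input = (K'⊕ipad) ∥ m → 128 + 52 = 180 bytes.

180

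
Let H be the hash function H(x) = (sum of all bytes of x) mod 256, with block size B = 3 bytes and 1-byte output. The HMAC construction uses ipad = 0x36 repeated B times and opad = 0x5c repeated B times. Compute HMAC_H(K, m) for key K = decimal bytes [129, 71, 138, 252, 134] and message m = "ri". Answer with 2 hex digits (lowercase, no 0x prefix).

69

Key decimal bytes [129, 71, 138, 252, 134] = 81 47 8a fc 86 is 5 bytes > B = 3, so hash it first: H(key) = d4, then zero-pad to 3 bytes: K' = d4 00 00.
K' ⊕ ipad = e2 36 36.  K' ⊕ opad = 88 5c 5c.
Inner input = (K'⊕ipad) ∥ m = e2 36 36 ∥ 72 69.
Inner hash: sum = 226+54+54+114+105 = 553; mod 256 = 41 → 29.
Outer input = (K'⊕opad) ∥ inner = 88 5c 5c ∥ 29.
Outer hash (tag): sum = 136+92+92+41 = 361; mod 256 = 105 → 69.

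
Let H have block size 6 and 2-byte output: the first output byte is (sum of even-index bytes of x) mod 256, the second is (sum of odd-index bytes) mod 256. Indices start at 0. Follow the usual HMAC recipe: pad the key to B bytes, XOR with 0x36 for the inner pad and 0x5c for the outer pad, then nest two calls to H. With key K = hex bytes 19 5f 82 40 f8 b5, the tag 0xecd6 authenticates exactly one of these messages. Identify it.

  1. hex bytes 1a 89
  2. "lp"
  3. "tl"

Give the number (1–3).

3

Key hex bytes 19 5f 82 40 f8 b5 is exactly B = 6 bytes: K' = 19 5f 82 40 f8 b5.
K' ⊕ ipad = 2f 69 b4 76 ce 83; K' ⊕ opad = 45 03 de 1c a4 e9.
m1: inner = H(2f 69 b4 76 ce 83 1a 89) = cb eb; tag = H(45 03 de 1c a4 e9 cb eb) = 92f3
m2: inner = H(2f 69 b4 76 ce 83 6c 70) = 1d d2; tag = H(45 03 de 1c a4 e9 1d d2) = e4da
m3: inner = H(2f 69 b4 76 ce 83 74 6c) = 25 ce; tag = H(45 03 de 1c a4 e9 25 ce) = ecd6 ← matches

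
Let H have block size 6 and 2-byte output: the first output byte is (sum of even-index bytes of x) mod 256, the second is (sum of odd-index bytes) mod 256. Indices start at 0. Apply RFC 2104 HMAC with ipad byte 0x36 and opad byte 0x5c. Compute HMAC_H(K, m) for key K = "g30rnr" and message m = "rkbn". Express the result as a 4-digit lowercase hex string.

5c31

Key "g30rnr" = 67 33 30 72 6e 72 is exactly B = 6 bytes: K' = 67 33 30 72 6e 72.
K' ⊕ ipad = 51 05 06 44 58 44.  K' ⊕ opad = 3b 6f 6c 2e 32 2e.
Inner input = (K'⊕ipad) ∥ m = 51 05 06 44 58 44 ∥ 72 6b 62 6e.
Inner hash: even-index sum = 387 mod 256 = 131; odd-index sum = 358 mod 256 = 102 → 83 66.
Outer input = (K'⊕opad) ∥ inner = 3b 6f 6c 2e 32 2e ∥ 83 66.
Outer hash (tag): even-index sum = 348 mod 256 = 92; odd-index sum = 305 mod 256 = 49 → 5c 31.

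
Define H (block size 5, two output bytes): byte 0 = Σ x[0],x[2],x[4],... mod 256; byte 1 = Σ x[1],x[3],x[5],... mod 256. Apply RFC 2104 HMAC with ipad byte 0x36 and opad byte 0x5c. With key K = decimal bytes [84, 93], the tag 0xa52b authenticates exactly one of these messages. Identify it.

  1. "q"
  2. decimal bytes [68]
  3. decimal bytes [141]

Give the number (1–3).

2

Key decimal bytes [84, 93] = 54 5d is 2 bytes ≤ B = 5; zero-pad to 5 bytes: K' = 54 5d 00 00 00.
K' ⊕ ipad = 62 6b 36 36 36; K' ⊕ opad = 08 01 5c 5c 5c.
m1: inner = H(62 6b 36 36 36 71) = ce 12; tag = H(08 01 5c 5c 5c ce 12) = d22b
m2: inner = H(62 6b 36 36 36 44) = ce e5; tag = H(08 01 5c 5c 5c ce e5) = a52b ← matches
m3: inner = H(62 6b 36 36 36 8d) = ce 2e; tag = H(08 01 5c 5c 5c ce 2e) = ee2b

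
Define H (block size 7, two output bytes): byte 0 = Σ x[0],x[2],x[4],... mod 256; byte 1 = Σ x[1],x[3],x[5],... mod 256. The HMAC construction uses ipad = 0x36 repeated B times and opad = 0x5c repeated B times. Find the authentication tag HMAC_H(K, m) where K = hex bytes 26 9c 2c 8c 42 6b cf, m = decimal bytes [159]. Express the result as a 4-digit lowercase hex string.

Key hex bytes 26 9c 2c 8c 42 6b cf is exactly B = 7 bytes: K' = 26 9c 2c 8c 42 6b cf.
K' ⊕ ipad = 10 aa 1a ba 74 5d f9.  K' ⊕ opad = 7a c0 70 d0 1e 37 93.
Inner input = (K'⊕ipad) ∥ m = 10 aa 1a ba 74 5d f9 ∥ 9f.
Inner hash: even-index sum = 407 mod 256 = 151; odd-index sum = 608 mod 256 = 96 → 97 60.
Outer input = (K'⊕opad) ∥ inner = 7a c0 70 d0 1e 37 93 ∥ 97 60.
Outer hash (tag): even-index sum = 507 mod 256 = 251; odd-index sum = 606 mod 256 = 94 → fb 5e.

fb5e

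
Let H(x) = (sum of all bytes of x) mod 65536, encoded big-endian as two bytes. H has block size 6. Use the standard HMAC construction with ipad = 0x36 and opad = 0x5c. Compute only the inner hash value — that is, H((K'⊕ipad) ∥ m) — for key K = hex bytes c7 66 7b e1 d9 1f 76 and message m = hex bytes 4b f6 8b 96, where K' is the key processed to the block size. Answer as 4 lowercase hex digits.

0430

Key hex bytes c7 66 7b e1 d9 1f 76 is 7 bytes > B = 6, so hash it first: H(key) = 03 f7, then zero-pad to 6 bytes: K' = 03 f7 00 00 00 00.
K' ⊕ ipad = 35 c1 36 36 36 36.
Inner input = 35 c1 36 36 36 36 ∥ 4b f6 8b 96.
Inner hash: sum = 53+193+54+54+54+54+75+246+139+150 = 1072 → 04 30.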